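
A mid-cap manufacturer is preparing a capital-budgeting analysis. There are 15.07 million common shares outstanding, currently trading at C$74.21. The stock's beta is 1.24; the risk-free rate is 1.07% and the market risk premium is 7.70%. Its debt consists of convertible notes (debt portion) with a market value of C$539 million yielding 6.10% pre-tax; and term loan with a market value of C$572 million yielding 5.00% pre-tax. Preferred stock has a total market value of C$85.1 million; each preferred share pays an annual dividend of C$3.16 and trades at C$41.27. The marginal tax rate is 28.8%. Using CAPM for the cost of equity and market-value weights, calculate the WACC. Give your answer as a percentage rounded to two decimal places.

7.30%

Cost of equity via CAPM: Re = 1.07% + 1.24 × 7.7% = 10.6180%.
Cost of preferred: Rp = 3.16 / 41.27 = 7.6569%.
Market value of equity E = 74.21 × 15.07m = 1118.3447m.
Total capital V = 1118.3447 + 85.1 + 539 + 572 = 2314.4447.
Equity: weight = 1118.3447/2314.4447 = 0.4832; cost = 10.618%.
Preferred: weight = 85.1/2314.4447 = 0.0368; cost = 7.6569%.
Convertible notes (debt portion): weight = 539/2314.4447 = 0.2329; after-tax cost = 6.1% × (1 − 28.8%) = 4.3432%.
Term loan: weight = 572/2314.4447 = 0.2471; after-tax cost = 5% × (1 − 28.8%) = 3.5600%.
WACC = 0.4832 × 10.6180% + 0.0368 × 7.6569% + 0.2329 × 4.3432% + 0.2471 × 3.5600% = 7.3035%.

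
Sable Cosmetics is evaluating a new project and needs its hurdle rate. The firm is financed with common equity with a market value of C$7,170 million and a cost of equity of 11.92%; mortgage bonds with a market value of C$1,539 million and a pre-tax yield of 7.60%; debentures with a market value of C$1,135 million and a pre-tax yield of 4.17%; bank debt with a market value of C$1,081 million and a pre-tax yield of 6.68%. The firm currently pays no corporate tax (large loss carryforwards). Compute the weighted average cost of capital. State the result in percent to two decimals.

9.99%

Total capital V = 7170 + 1539 + 1135 + 1081 = 10925.
Equity: weight = 7170/10925 = 0.6563; cost = 11.92%.
Mortgage bonds: weight = 1539/10925 = 0.1409; after-tax cost = 7.6% × (1 − 0%) = 7.6000%.
Debentures: weight = 1135/10925 = 0.1039; after-tax cost = 4.17% × (1 − 0%) = 4.1700%.
Bank debt: weight = 1081/10925 = 0.0989; after-tax cost = 6.68% × (1 − 0%) = 6.6800%.
WACC = 0.6563 × 11.9200% + 0.1409 × 7.6000% + 0.1039 × 4.1700% + 0.0989 × 6.6800% = 9.9878%.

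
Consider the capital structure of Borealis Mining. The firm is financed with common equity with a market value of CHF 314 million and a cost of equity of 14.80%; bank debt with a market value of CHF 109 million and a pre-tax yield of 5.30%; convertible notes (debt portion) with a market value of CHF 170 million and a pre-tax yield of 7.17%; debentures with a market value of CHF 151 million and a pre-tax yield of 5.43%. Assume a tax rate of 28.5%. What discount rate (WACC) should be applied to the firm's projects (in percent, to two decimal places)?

Total capital V = 314 + 109 + 170 + 151 = 744.
Equity: weight = 314/744 = 0.4220; cost = 14.8%.
Bank debt: weight = 109/744 = 0.1465; after-tax cost = 5.3% × (1 − 28.5%) = 3.7895%.
Convertible notes (debt portion): weight = 170/744 = 0.2285; after-tax cost = 7.17% × (1 − 28.5%) = 5.1266%.
Debentures: weight = 151/744 = 0.2030; after-tax cost = 5.43% × (1 − 28.5%) = 3.8825%.
WACC = 0.4220 × 14.8000% + 0.1465 × 3.7895% + 0.2285 × 5.1266% + 0.2030 × 3.8825% = 8.7608%.

8.76%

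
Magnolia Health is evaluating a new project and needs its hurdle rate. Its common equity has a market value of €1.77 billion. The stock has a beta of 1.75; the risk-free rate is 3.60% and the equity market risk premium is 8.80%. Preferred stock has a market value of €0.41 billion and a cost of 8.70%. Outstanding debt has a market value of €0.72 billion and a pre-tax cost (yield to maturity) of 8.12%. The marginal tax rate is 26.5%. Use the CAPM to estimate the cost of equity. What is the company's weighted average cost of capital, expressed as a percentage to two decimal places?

14.31%

Cost of equity via CAPM: Re = 3.6% + 1.75 × 8.8% = 19.0000%.
Total capital V = 1.77 + 0.41 + 0.72 = 2.9.
Equity: weight = 1.77/2.9 = 0.6103; cost = 19%.
Preferred: weight = 0.41/2.9 = 0.1414; cost = 8.7%.
Debt: weight = 0.72/2.9 = 0.2483; after-tax cost = 8.12% × (1 − 26.5%) = 5.9682%.
WACC = 0.6103 × 19.0000% + 0.1414 × 8.7000% + 0.2483 × 5.9682% = 14.3083%.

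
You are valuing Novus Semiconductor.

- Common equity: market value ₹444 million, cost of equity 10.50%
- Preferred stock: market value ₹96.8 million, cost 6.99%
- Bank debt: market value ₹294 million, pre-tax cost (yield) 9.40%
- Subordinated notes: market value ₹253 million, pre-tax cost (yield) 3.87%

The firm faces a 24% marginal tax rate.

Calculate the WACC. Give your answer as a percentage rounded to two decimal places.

Total capital V = 444 + 96.8 + 294 + 253 = 1087.8.
Equity: weight = 444/1087.8 = 0.4082; cost = 10.5%.
Preferred: weight = 96.8/1087.8 = 0.0890; cost = 6.99%.
Bank debt: weight = 294/1087.8 = 0.2703; after-tax cost = 9.4% × (1 − 24%) = 7.1440%.
Subordinated notes: weight = 253/1087.8 = 0.2326; after-tax cost = 3.87% × (1 − 24%) = 2.9412%.
WACC = 0.4082 × 10.5000% + 0.0890 × 6.9900% + 0.2703 × 7.1440% + 0.2326 × 2.9412% = 7.5226%.

7.52%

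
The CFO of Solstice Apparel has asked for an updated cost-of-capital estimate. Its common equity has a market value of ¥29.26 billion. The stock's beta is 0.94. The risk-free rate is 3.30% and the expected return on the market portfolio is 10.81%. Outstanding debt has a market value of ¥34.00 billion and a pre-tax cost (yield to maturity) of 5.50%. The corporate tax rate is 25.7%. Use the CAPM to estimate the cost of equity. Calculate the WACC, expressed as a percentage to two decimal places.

6.99%

Market risk premium = 10.81% − 3.3% = 7.51%.
Cost of equity via CAPM: Re = 3.3% + 0.94 × 7.51% = 10.3594%.
Total capital V = 29.26 + 34 = 63.26.
Equity: weight = 29.26/63.26 = 0.4625; cost = 10.3594%.
Debt: weight = 34/63.26 = 0.5375; after-tax cost = 5.5% × (1 − 25.7%) = 4.0865%.
WACC = 0.4625 × 10.3594% + 0.5375 × 4.0865% = 6.9879%.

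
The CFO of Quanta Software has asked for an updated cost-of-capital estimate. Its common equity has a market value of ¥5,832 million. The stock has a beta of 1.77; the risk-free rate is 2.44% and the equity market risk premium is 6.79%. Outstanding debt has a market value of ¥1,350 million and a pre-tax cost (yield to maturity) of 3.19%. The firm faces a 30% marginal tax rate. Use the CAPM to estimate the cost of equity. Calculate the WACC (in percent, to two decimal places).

Cost of equity via CAPM: Re = 2.44% + 1.77 × 6.79% = 14.4583%.
Total capital V = 5832 + 1350 = 7182.
Equity: weight = 5832/7182 = 0.8120; cost = 14.4583%.
Debt: weight = 1350/7182 = 0.1880; after-tax cost = 3.19% × (1 − 30%) = 2.2330%.
WACC = 0.8120 × 14.4583% + 0.1880 × 2.2330% = 12.1603%.

12.16%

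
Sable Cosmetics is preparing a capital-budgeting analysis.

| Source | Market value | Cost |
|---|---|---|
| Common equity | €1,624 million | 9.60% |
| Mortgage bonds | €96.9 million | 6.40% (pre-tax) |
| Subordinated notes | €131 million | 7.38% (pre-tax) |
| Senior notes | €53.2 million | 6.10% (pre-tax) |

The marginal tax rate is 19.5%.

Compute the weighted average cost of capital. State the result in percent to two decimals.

Total capital V = 1624 + 96.9 + 131 + 53.2 = 1905.1.
Equity: weight = 1624/1905.1 = 0.8524; cost = 9.6%.
Mortgage bonds: weight = 96.9/1905.1 = 0.0509; after-tax cost = 6.4% × (1 − 19.5%) = 5.1520%.
Subordinated notes: weight = 131/1905.1 = 0.0688; after-tax cost = 7.38% × (1 − 19.5%) = 5.9409%.
Senior notes: weight = 53.2/1905.1 = 0.0279; after-tax cost = 6.1% × (1 − 19.5%) = 4.9105%.
WACC = 0.8524 × 9.6000% + 0.0509 × 5.1520% + 0.0688 × 5.9409% + 0.0279 × 4.9105% = 8.9912%.

8.99%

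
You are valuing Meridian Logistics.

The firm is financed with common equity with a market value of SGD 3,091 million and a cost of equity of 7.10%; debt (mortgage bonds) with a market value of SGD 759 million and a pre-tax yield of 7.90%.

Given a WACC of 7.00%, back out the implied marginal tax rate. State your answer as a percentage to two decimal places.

Total capital V = 3091 + 759 = 3850.
Equity weight = 3091/3850 = 0.8029.
Mortgage bonds weight = 759/3850 = 0.1971.
Equity contribution = 0.8029 × 7.1% = 5.7003%.
Debt contribution must be 7.0% − 5.7003% = 1.2997%.
0.1971 × 7.9% × (1 − T) = 1.2997%  ⇒  (1 − T) = 0.8345.
T = 16.5474%.

16.55%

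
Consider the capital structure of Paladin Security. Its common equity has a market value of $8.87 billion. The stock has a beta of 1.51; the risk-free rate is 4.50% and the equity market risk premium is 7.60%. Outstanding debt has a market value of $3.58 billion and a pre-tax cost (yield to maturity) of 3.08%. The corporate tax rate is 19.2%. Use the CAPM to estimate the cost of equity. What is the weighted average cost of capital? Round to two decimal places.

12.10%

Cost of equity via CAPM: Re = 4.5% + 1.51 × 7.6% = 15.9760%.
Total capital V = 8.87 + 3.58 = 12.45.
Equity: weight = 8.87/12.45 = 0.7124; cost = 15.976%.
Debt: weight = 3.58/12.45 = 0.2876; after-tax cost = 3.08% × (1 − 19.2%) = 2.4886%.
WACC = 0.7124 × 15.9760% + 0.2876 × 2.4886% = 12.0977%.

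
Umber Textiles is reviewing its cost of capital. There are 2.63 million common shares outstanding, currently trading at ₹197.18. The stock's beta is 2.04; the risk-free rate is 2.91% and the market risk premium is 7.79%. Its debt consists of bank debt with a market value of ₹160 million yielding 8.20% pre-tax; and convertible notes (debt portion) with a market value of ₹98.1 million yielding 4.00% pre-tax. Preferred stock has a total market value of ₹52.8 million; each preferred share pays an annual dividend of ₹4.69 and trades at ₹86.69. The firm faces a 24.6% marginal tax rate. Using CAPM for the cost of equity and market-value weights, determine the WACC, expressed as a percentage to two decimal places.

Cost of equity via CAPM: Re = 2.91% + 2.04 × 7.79% = 18.8016%.
Cost of preferred: Rp = 4.69 / 86.69 = 5.4101%.
Market value of equity E = 197.18 × 2.63m = 518.5834m.
Total capital V = 518.5834 + 52.8 + 160 + 98.1 = 829.4834.
Equity: weight = 518.5834/829.4834 = 0.6252; cost = 18.8016%.
Preferred: weight = 52.8/829.4834 = 0.0637; cost = 5.4101%.
Bank debt: weight = 160/829.4834 = 0.1929; after-tax cost = 8.2% × (1 − 24.6%) = 6.1828%.
Convertible notes (debt portion): weight = 98.1/829.4834 = 0.1183; after-tax cost = 4% × (1 − 24.6%) = 3.0160%.
WACC = 0.6252 × 18.8016% + 0.0637 × 5.4101% + 0.1929 × 6.1828% + 0.1183 × 3.0160% = 13.6482%.

13.65%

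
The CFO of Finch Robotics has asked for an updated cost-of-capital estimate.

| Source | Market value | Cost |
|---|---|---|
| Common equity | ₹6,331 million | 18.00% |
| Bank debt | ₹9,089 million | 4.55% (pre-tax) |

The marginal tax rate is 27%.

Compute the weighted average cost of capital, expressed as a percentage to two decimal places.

Total capital V = 6331 + 9089 = 15420.
Equity: weight = 6331/15420 = 0.4106; cost = 18%.
Bank debt: weight = 9089/15420 = 0.5894; after-tax cost = 4.55% × (1 − 27%) = 3.3215%.
WACC = 0.4106 × 18.0000% + 0.5894 × 3.3215% = 9.3481%.

9.35%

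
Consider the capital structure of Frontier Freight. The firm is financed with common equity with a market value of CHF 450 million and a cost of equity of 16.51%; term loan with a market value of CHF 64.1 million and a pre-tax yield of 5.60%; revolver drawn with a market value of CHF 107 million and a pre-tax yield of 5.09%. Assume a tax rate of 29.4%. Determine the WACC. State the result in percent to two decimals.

Total capital V = 450 + 64.1 + 107 = 621.1.
Equity: weight = 450/621.1 = 0.7245; cost = 16.51%.
Term loan: weight = 64.1/621.1 = 0.1032; after-tax cost = 5.6% × (1 − 29.4%) = 3.9536%.
Revolver drawn: weight = 107/621.1 = 0.1723; after-tax cost = 5.09% × (1 − 29.4%) = 3.5935%.
WACC = 0.7245 × 16.5100% + 0.1032 × 3.9536% + 0.1723 × 3.5935% = 12.9889%.

12.99%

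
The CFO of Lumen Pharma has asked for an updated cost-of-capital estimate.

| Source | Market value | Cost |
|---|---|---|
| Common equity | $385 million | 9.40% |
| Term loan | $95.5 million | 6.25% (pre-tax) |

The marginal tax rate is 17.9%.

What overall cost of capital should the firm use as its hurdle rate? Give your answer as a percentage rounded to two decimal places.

Total capital V = 385 + 95.5 = 480.5.
Equity: weight = 385/480.5 = 0.8012; cost = 9.4%.
Term loan: weight = 95.5/480.5 = 0.1988; after-tax cost = 6.25% × (1 − 17.9%) = 5.1312%.
WACC = 0.8012 × 9.4000% + 0.1988 × 5.1312% = 8.5516%.

8.55%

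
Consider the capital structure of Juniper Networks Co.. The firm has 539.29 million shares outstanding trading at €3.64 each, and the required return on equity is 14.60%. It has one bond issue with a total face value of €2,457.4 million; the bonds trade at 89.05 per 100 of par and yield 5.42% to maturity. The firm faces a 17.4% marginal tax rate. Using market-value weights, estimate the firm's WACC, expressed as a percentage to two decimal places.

9.26%

Market value of equity E = 3.64 × 539.29m = 1963.0156m. Market value of debt D = 2457.4m × 89.05/100 = 2188.3147m.
Total capital V = 1963.0156 + 2188.3147 = 4151.3303.
Equity: weight = 1963.0156/4151.3303 = 0.4729; cost = 14.6%.
Bonds outstanding: weight = 2188.3147/4151.3303 = 0.5271; after-tax cost = 5.42% × (1 − 17.4%) = 4.4769%.
WACC = 0.4729 × 14.6000% + 0.5271 × 4.4769% = 9.2638%.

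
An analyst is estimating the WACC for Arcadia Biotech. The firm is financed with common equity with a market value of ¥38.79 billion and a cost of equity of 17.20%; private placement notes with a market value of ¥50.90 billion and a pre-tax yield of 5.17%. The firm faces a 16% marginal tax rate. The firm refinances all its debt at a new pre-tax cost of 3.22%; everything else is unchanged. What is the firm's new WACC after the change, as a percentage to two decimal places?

8.97%

After the change:
Total capital V = 38.79 + 50.9 = 89.69.
Equity: weight = 38.79/89.69 = 0.4325; cost = 17.2%.
Private placement notes: weight = 50.9/89.69 = 0.5675; after-tax cost = 3.22% × (1 − 16%) = 2.7048%.
WACC = 0.4325 × 17.2000% + 0.5675 × 2.7048% = 8.9738%.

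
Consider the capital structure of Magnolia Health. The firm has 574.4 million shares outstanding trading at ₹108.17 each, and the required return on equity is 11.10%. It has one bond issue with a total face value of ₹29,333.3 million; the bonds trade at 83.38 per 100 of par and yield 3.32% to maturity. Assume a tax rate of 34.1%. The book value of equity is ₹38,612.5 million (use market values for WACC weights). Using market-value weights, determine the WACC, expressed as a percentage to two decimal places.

Market value of equity E = 108.17 × 574.4m = 62132.848m. Market value of debt D = 29333.3m × 83.38/100 = 24458.10554m.
Total capital V = 62132.848 + 24458.10554 = 86590.95354.
Equity: weight = 62132.848/86590.95354 = 0.7175; cost = 11.1%.
Bonds outstanding: weight = 24458.10554/86590.95354 = 0.2825; after-tax cost = 3.32% × (1 − 34.1%) = 2.1879%.
WACC = 0.7175 × 11.1000% + 0.2825 × 2.1879% = 8.5827%.

8.58%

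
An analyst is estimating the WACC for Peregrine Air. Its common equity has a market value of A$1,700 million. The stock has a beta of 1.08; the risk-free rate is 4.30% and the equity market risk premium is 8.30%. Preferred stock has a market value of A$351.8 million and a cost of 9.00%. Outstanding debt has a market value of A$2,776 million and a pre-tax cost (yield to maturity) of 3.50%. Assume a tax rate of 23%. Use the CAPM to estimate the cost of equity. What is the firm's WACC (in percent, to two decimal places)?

6.88%

Cost of equity via CAPM: Re = 4.3% + 1.08 × 8.3% = 13.2640%.
Total capital V = 1700 + 351.8 + 2776 = 4827.8.
Equity: weight = 1700/4827.8 = 0.3521; cost = 13.264%.
Preferred: weight = 351.8/4827.8 = 0.0729; cost = 9%.
Debt: weight = 2776/4827.8 = 0.5750; after-tax cost = 3.5% × (1 − 23%) = 2.6950%.
WACC = 0.3521 × 13.2640% + 0.0729 × 9.0000% + 0.5750 × 2.6950% = 6.8761%.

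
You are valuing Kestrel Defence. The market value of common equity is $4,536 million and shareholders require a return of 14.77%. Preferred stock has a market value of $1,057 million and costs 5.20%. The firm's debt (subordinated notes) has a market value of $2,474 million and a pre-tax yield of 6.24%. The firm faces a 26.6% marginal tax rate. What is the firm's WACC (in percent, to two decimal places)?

10.39%

Total capital V = 4536 + 1057 + 2474 = 8067.
Equity: weight = 4536/8067 = 0.5623; cost = 14.77%.
Preferred: weight = 1057/8067 = 0.1310; cost = 5.2%.
Subordinated notes: weight = 2474/8067 = 0.3067; after-tax cost = 6.24% × (1 − 26.6%) = 4.5802%.
WACC = 0.5623 × 14.7700% + 0.1310 × 5.2000% + 0.3067 × 4.5802% = 10.3910%.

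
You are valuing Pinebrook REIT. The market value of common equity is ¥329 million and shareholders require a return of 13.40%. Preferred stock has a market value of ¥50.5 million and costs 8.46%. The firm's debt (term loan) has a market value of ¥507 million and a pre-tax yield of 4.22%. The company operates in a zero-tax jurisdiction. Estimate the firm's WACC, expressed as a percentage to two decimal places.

7.87%

Total capital V = 329 + 50.5 + 507 = 886.5.
Equity: weight = 329/886.5 = 0.3711; cost = 13.4%.
Preferred: weight = 50.5/886.5 = 0.0570; cost = 8.46%.
Term loan: weight = 507/886.5 = 0.5719; after-tax cost = 4.22% × (1 − 0%) = 4.2200%.
WACC = 0.3711 × 13.4000% + 0.0570 × 8.4600% + 0.5719 × 4.2200% = 7.8684%.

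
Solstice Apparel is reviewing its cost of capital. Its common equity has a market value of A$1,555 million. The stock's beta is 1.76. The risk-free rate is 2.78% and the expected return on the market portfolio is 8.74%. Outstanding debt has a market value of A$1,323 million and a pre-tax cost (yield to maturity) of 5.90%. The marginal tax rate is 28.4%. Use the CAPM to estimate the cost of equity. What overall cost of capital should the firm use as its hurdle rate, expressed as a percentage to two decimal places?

9.11%

Market risk premium = 8.74% − 2.78% = 5.96%.
Cost of equity via CAPM: Re = 2.78% + 1.76 × 5.96% = 13.2696%.
Total capital V = 1555 + 1323 = 2878.
Equity: weight = 1555/2878 = 0.5403; cost = 13.2696%.
Debt: weight = 1323/2878 = 0.4597; after-tax cost = 5.9% × (1 − 28.4%) = 4.2244%.
WACC = 0.5403 × 13.2696% + 0.4597 × 4.2244% = 9.1116%.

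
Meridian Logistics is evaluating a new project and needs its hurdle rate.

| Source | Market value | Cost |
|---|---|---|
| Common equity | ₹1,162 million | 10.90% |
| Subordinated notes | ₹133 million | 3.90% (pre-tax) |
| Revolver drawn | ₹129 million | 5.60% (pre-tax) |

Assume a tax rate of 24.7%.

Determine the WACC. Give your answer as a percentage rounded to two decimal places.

Total capital V = 1162 + 133 + 129 = 1424.
Equity: weight = 1162/1424 = 0.8160; cost = 10.9%.
Subordinated notes: weight = 133/1424 = 0.0934; after-tax cost = 3.9% × (1 − 24.7%) = 2.9367%.
Revolver drawn: weight = 129/1424 = 0.0906; after-tax cost = 5.6% × (1 − 24.7%) = 4.2168%.
WACC = 0.8160 × 10.9000% + 0.0934 × 2.9367% + 0.0906 × 4.2168% = 9.5508%.

9.55%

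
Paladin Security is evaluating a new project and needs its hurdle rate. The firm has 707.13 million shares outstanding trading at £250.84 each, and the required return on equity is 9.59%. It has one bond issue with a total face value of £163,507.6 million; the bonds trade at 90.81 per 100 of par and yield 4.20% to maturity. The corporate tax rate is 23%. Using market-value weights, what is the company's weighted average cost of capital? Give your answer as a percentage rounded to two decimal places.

6.69%

Market value of equity E = 250.84 × 707.13m = 177376.4892m. Market value of debt D = 163507.6m × 90.81/100 = 148481.25156m.
Total capital V = 177376.4892 + 148481.25156 = 325857.74076.
Equity: weight = 177376.4892/325857.74076 = 0.5443; cost = 9.59%.
Bonds outstanding: weight = 148481.25156/325857.74076 = 0.4557; after-tax cost = 4.2% × (1 − 23%) = 3.2340%.
WACC = 0.5443 × 9.5900% + 0.4557 × 3.2340% = 6.6938%.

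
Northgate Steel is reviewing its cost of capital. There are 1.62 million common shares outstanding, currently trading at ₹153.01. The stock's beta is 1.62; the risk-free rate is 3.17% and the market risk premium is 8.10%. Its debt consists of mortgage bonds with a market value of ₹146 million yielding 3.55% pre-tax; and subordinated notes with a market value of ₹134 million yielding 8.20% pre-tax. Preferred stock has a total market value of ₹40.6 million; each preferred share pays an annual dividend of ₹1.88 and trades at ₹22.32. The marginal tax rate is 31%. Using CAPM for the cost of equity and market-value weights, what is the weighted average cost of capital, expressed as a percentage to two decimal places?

Cost of equity via CAPM: Re = 3.17% + 1.62 × 8.1% = 16.2920%.
Cost of preferred: Rp = 1.88 / 22.32 = 8.4229%.
Market value of equity E = 153.01 × 1.62m = 247.8762m.
Total capital V = 247.8762 + 40.6 + 146 + 134 = 568.4762.
Equity: weight = 247.8762/568.4762 = 0.4360; cost = 16.292%.
Preferred: weight = 40.6/568.4762 = 0.0714; cost = 8.4229%.
Mortgage bonds: weight = 146/568.4762 = 0.2568; after-tax cost = 3.55% × (1 − 31%) = 2.4495%.
Subordinated notes: weight = 134/568.4762 = 0.2357; after-tax cost = 8.2% × (1 − 31%) = 5.6580%.
WACC = 0.4360 × 16.2920% + 0.0714 × 8.4229% + 0.2568 × 2.4495% + 0.2357 × 5.6580% = 9.6682%.

9.67%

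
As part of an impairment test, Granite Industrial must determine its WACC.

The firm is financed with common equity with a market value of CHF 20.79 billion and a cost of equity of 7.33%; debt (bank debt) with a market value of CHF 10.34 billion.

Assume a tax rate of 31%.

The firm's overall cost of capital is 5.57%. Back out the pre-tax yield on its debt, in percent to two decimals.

2.94%

Total capital V = 20.79 + 10.34 = 31.13.
Equity weight = 20.79/31.13 = 0.6678.
Bank debt weight = 10.34/31.13 = 0.3322.
Equity contribution = 0.6678 × 7.33% = 4.8953%.
Remaining for debt = 5.57% − 4.8953% = 0.6747%.
Rd × (1 − 31%) × 0.3322 = 0.6747%  ⇒  Rd = 2.9439%.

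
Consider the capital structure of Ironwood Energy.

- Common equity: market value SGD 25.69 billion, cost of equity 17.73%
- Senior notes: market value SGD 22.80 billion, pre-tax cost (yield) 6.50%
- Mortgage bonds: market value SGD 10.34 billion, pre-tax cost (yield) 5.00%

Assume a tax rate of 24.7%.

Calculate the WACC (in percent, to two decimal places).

10.30%

Total capital V = 25.69 + 22.8 + 10.34 = 58.83.
Equity: weight = 25.69/58.83 = 0.4367; cost = 17.73%.
Senior notes: weight = 22.8/58.83 = 0.3876; after-tax cost = 6.5% × (1 − 24.7%) = 4.8945%.
Mortgage bonds: weight = 10.34/58.83 = 0.1758; after-tax cost = 5% × (1 − 24.7%) = 3.7650%.
WACC = 0.4367 × 17.7300% + 0.3876 × 4.8945% + 0.1758 × 3.7650% = 10.3010%.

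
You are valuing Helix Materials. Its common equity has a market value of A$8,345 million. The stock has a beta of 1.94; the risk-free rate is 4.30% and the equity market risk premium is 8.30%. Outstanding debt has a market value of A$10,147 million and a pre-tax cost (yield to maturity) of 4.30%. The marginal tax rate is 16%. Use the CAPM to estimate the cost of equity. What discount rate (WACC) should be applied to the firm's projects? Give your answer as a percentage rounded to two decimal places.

11.19%

Cost of equity via CAPM: Re = 4.3% + 1.94 × 8.3% = 20.4020%.
Total capital V = 8345 + 10147 = 18492.
Equity: weight = 8345/18492 = 0.4513; cost = 20.402%.
Debt: weight = 10147/18492 = 0.5487; after-tax cost = 4.3% × (1 − 16%) = 3.6120%.
WACC = 0.4513 × 20.4020% + 0.5487 × 3.6120% = 11.1889%.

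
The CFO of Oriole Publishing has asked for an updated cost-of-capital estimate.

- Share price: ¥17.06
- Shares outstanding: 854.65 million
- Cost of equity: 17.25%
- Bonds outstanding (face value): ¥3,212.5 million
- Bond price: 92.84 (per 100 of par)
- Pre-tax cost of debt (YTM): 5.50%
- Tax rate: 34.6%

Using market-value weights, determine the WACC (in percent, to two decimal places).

14.93%

Market value of equity E = 17.06 × 854.65m = 14580.329m. Market value of debt D = 3212.5m × 92.84/100 = 2982.485m.
Total capital V = 14580.329 + 2982.485 = 17562.814.
Equity: weight = 14580.329/17562.814 = 0.8302; cost = 17.25%.
Bonds outstanding: weight = 2982.485/17562.814 = 0.1698; after-tax cost = 5.5% × (1 − 34.6%) = 3.5970%.
WACC = 0.8302 × 17.2500% + 0.1698 × 3.5970% = 14.9315%.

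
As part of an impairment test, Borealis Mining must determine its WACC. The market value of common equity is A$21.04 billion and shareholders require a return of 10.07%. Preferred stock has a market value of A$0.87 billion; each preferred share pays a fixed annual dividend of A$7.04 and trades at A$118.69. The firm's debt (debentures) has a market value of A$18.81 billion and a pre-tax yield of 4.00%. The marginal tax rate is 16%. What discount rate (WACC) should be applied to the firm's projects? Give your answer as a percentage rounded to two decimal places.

6.88%

Cost of preferred: Rp = 7.04 / 118.69 = 5.9314%.
Total capital V = 21.04 + 0.87 + 18.81 = 40.72.
Equity: weight = 21.04/40.72 = 0.5167; cost = 10.07%.
Preferred: weight = 0.87/40.72 = 0.0214; cost = 5.9314%.
Debentures: weight = 18.81/40.72 = 0.4619; after-tax cost = 4% × (1 − 16%) = 3.3600%.
WACC = 0.5167 × 10.0700% + 0.0214 × 5.9314% + 0.4619 × 3.3600% = 6.8820%.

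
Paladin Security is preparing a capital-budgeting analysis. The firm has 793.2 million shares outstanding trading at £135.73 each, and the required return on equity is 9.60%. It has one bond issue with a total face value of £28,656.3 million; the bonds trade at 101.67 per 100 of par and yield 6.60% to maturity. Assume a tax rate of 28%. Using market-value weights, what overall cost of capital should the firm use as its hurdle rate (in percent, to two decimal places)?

8.57%

Market value of equity E = 135.73 × 793.2m = 107661.036m. Market value of debt D = 28656.3m × 101.67/100 = 29134.86021m.
Total capital V = 107661.036 + 29134.86021 = 136795.89621.
Equity: weight = 107661.036/136795.89621 = 0.7870; cost = 9.6%.
Bonds outstanding: weight = 29134.86021/136795.89621 = 0.2130; after-tax cost = 6.6% × (1 − 28%) = 4.7520%.
WACC = 0.7870 × 9.6000% + 0.2130 × 4.7520% = 8.5675%.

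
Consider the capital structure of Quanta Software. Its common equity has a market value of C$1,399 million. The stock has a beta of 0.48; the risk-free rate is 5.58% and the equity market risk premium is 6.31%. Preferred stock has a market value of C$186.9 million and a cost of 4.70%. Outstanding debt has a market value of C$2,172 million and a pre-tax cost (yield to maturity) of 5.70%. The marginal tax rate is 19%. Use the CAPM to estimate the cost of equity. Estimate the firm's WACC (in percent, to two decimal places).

6.11%

Cost of equity via CAPM: Re = 5.58% + 0.48 × 6.31% = 8.6088%.
Total capital V = 1399 + 186.9 + 2172 = 3757.9.
Equity: weight = 1399/3757.9 = 0.3723; cost = 8.6088%.
Preferred: weight = 186.9/3757.9 = 0.0497; cost = 4.7%.
Debt: weight = 2172/3757.9 = 0.5780; after-tax cost = 5.7% × (1 − 19%) = 4.6170%.
WACC = 0.3723 × 8.6088% + 0.0497 × 4.7000% + 0.5780 × 4.6170% = 6.1072%.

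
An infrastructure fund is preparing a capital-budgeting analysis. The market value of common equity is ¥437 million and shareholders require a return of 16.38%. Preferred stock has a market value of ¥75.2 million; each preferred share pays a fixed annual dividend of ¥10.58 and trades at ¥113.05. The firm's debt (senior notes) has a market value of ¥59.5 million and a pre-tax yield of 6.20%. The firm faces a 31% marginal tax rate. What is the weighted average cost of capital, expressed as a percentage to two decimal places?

14.20%

Cost of preferred: Rp = 10.58 / 113.05 = 9.3587%.
Total capital V = 437 + 75.2 + 59.5 = 571.7.
Equity: weight = 437/571.7 = 0.7644; cost = 16.38%.
Preferred: weight = 75.2/571.7 = 0.1315; cost = 9.3587%.
Senior notes: weight = 59.5/571.7 = 0.1041; after-tax cost = 6.2% × (1 − 31%) = 4.2780%.
WACC = 0.7644 × 16.3800% + 0.1315 × 9.3587% + 0.1041 × 4.2780% = 14.1969%.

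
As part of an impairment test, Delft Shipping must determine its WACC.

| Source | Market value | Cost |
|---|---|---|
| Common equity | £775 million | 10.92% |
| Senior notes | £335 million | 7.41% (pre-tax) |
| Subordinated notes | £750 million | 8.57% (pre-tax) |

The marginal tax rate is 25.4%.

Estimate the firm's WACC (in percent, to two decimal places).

8.12%

Total capital V = 775 + 335 + 750 = 1860.
Equity: weight = 775/1860 = 0.4167; cost = 10.92%.
Senior notes: weight = 335/1860 = 0.1801; after-tax cost = 7.41% × (1 − 25.4%) = 5.5279%.
Subordinated notes: weight = 750/1860 = 0.4032; after-tax cost = 8.57% × (1 − 25.4%) = 6.3932%.
WACC = 0.4167 × 10.9200% + 0.1801 × 5.5279% + 0.4032 × 6.3932% = 8.1235%.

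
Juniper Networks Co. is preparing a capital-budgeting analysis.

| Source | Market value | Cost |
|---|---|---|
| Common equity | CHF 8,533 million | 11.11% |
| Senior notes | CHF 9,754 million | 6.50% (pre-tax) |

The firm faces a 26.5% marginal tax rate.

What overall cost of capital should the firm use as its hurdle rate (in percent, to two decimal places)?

Total capital V = 8533 + 9754 = 18287.
Equity: weight = 8533/18287 = 0.4666; cost = 11.11%.
Senior notes: weight = 9754/18287 = 0.5334; after-tax cost = 6.5% × (1 − 26.5%) = 4.7775%.
WACC = 0.4666 × 11.1100% + 0.5334 × 4.7775% = 7.7323%.

7.73%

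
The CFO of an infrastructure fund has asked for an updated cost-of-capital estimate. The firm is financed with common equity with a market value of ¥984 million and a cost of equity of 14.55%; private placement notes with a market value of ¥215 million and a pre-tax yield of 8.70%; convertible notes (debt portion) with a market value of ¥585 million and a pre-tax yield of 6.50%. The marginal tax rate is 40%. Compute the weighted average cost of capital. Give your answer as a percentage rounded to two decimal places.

9.93%

Total capital V = 984 + 215 + 585 = 1784.
Equity: weight = 984/1784 = 0.5516; cost = 14.55%.
Private placement notes: weight = 215/1784 = 0.1205; after-tax cost = 8.7% × (1 − 40%) = 5.2200%.
Convertible notes (debt portion): weight = 585/1784 = 0.3279; after-tax cost = 6.5% × (1 − 40%) = 3.9000%.
WACC = 0.5516 × 14.5500% + 0.1205 × 5.2200% + 0.3279 × 3.9000% = 9.9333%.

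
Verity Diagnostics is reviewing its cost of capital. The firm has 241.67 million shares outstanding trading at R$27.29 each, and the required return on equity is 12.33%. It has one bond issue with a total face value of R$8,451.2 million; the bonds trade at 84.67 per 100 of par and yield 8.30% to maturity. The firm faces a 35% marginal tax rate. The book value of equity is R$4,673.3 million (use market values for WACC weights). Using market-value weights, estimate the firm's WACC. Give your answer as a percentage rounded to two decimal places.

8.72%

Market value of equity E = 27.29 × 241.67m = 6595.1743m. Market value of debt D = 8451.2m × 84.67/100 = 7155.63104m.
Total capital V = 6595.1743 + 7155.63104 = 13750.80534.
Equity: weight = 6595.1743/13750.80534 = 0.4796; cost = 12.33%.
Bonds outstanding: weight = 7155.63104/13750.80534 = 0.5204; after-tax cost = 8.3% × (1 − 35%) = 5.3950%.
WACC = 0.4796 × 12.3300% + 0.5204 × 5.3950% = 8.7212%.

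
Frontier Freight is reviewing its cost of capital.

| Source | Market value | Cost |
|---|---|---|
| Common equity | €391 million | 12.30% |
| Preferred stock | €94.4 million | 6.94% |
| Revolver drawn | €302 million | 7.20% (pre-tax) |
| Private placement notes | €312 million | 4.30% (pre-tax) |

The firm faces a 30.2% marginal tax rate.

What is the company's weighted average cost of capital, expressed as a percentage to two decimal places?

7.20%

Total capital V = 391 + 94.4 + 302 + 312 = 1099.4.
Equity: weight = 391/1099.4 = 0.3556; cost = 12.3%.
Preferred: weight = 94.4/1099.4 = 0.0859; cost = 6.94%.
Revolver drawn: weight = 302/1099.4 = 0.2747; after-tax cost = 7.2% × (1 − 30.2%) = 5.0256%.
Private placement notes: weight = 312/1099.4 = 0.2838; after-tax cost = 4.3% × (1 − 30.2%) = 3.0014%.
WACC = 0.3556 × 12.3000% + 0.0859 × 6.9400% + 0.2747 × 5.0256% + 0.2838 × 3.0014% = 7.2027%.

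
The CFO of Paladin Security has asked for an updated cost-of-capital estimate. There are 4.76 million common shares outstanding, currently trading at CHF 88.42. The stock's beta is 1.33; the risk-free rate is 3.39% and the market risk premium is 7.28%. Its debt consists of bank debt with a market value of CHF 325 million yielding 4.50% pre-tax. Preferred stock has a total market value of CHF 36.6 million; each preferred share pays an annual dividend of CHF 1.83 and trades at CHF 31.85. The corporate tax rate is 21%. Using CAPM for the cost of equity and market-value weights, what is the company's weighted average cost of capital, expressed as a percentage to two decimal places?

8.78%

Cost of equity via CAPM: Re = 3.39% + 1.33 × 7.28% = 13.0724%.
Cost of preferred: Rp = 1.83 / 31.85 = 5.7457%.
Market value of equity E = 88.42 × 4.76m = 420.8792m.
Total capital V = 420.8792 + 36.6 + 325 = 782.4792.
Equity: weight = 420.8792/782.4792 = 0.5379; cost = 13.0724%.
Preferred: weight = 36.6/782.4792 = 0.0468; cost = 5.7457%.
Bank debt: weight = 325/782.4792 = 0.4153; after-tax cost = 4.5% × (1 − 21%) = 3.5550%.
WACC = 0.5379 × 13.0724% + 0.0468 × 5.7457% + 0.4153 × 3.5550% = 8.7767%.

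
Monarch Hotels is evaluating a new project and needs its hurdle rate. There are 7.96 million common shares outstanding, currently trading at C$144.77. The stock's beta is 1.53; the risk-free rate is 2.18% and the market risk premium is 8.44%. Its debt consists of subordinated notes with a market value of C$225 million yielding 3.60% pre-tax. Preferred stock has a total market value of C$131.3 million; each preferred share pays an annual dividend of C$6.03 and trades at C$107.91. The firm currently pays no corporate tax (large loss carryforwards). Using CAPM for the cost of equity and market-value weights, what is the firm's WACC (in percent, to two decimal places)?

Cost of equity via CAPM: Re = 2.18% + 1.53 × 8.44% = 15.0932%.
Cost of preferred: Rp = 6.03 / 107.91 = 5.5880%.
Market value of equity E = 144.77 × 7.96m = 1152.3692m.
Total capital V = 1152.3692 + 131.3 + 225 = 1508.6692.
Equity: weight = 1152.3692/1508.6692 = 0.7638; cost = 15.0932%.
Preferred: weight = 131.3/1508.6692 = 0.0870; cost = 5.588%.
Subordinated notes: weight = 225/1508.6692 = 0.1491; after-tax cost = 3.6% × (1 − 0%) = 3.6000%.
WACC = 0.7638 × 15.0932% + 0.0870 × 5.5880% + 0.1491 × 3.6000% = 12.5519%.

12.55%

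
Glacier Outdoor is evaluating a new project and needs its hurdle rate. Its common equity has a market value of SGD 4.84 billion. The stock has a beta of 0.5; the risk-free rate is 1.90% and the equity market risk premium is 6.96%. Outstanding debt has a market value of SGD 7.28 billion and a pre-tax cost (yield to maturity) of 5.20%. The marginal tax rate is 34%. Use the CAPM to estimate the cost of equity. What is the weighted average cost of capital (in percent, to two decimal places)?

4.21%

Cost of equity via CAPM: Re = 1.9% + 0.5 × 6.96% = 5.3800%.
Total capital V = 4.84 + 7.28 = 12.12.
Equity: weight = 4.84/12.12 = 0.3993; cost = 5.38%.
Debt: weight = 7.28/12.12 = 0.6007; after-tax cost = 5.2% × (1 − 34%) = 3.4320%.
WACC = 0.3993 × 5.3800% + 0.6007 × 3.4320% = 4.2099%.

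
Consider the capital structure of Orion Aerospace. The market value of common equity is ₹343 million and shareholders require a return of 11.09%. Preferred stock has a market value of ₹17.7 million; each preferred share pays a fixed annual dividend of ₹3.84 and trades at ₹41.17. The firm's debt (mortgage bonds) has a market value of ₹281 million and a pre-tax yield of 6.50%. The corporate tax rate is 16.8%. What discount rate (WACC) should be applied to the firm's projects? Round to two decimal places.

8.55%

Cost of preferred: Rp = 3.84 / 41.17 = 9.3272%.
Total capital V = 343 + 17.7 + 281 = 641.7.
Equity: weight = 343/641.7 = 0.5345; cost = 11.09%.
Preferred: weight = 17.7/641.7 = 0.0276; cost = 9.3272%.
Mortgage bonds: weight = 281/641.7 = 0.4379; after-tax cost = 6.5% × (1 − 16.8%) = 5.4080%.
WACC = 0.5345 × 11.0900% + 0.0276 × 9.3272% + 0.4379 × 5.4080% = 8.5532%.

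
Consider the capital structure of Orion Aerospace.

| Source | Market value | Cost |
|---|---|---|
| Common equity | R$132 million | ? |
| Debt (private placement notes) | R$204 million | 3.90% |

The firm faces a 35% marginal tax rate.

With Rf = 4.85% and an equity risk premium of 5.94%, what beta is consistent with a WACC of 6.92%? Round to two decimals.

Total capital V = 132 + 204 = 336.
Equity weight = 132/336 = 0.3929.
Private placement notes weight = 204/336 = 0.6071.
Debt contribution = 0.6071 × 3.9% × (1 − 35%) = 1.5391%.
Required equity contribution = 6.92% − 1.5391% = 5.3809%  ⇒  Re = 13.6968%.
CAPM: 13.6968% = 4.85% + β × 5.94%  ⇒  β = 1.4894.

1.49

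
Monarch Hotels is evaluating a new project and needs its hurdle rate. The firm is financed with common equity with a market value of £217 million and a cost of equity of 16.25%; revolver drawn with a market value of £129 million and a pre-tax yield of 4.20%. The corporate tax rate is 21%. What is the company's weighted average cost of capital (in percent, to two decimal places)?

Total capital V = 217 + 129 = 346.
Equity: weight = 217/346 = 0.6272; cost = 16.25%.
Revolver drawn: weight = 129/346 = 0.3728; after-tax cost = 4.2% × (1 − 21%) = 3.3180%.
WACC = 0.6272 × 16.2500% + 0.3728 × 3.3180% = 11.4285%.

11.43%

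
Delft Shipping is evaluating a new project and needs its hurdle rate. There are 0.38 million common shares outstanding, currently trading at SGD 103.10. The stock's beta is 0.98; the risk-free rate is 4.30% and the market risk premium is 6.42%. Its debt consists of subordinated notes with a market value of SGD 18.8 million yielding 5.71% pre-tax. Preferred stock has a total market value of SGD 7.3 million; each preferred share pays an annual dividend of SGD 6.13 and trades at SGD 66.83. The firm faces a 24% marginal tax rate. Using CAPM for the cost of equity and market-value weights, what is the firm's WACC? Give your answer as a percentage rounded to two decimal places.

Cost of equity via CAPM: Re = 4.3% + 0.98 × 6.42% = 10.5916%.
Cost of preferred: Rp = 6.13 / 66.83 = 9.1725%.
Market value of equity E = 103.1 × 0.38m = 39.178m.
Total capital V = 39.178 + 7.3 + 18.8 = 65.278.
Equity: weight = 39.178/65.278 = 0.6002; cost = 10.5916%.
Preferred: weight = 7.3/65.278 = 0.1118; cost = 9.1725%.
Subordinated notes: weight = 18.8/65.278 = 0.2880; after-tax cost = 5.71% × (1 − 24%) = 4.3396%.
WACC = 0.6002 × 10.5916% + 0.1118 × 9.1725% + 0.2880 × 4.3396% = 8.6323%.

8.63%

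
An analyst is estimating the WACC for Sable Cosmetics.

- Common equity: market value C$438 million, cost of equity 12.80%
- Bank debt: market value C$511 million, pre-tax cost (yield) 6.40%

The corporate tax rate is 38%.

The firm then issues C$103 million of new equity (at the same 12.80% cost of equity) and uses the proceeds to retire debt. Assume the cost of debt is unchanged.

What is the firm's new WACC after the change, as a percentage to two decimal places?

9.00%

After the change:
Total capital V = 541 + 408 = 949.
Equity: weight = 541/949 = 0.5701; cost = 12.8%.
Bank debt: weight = 408/949 = 0.4299; after-tax cost = 6.4% × (1 − 38%) = 3.9680%.
WACC = 0.5701 × 12.8000% + 0.4299 × 3.9680% = 9.0029%.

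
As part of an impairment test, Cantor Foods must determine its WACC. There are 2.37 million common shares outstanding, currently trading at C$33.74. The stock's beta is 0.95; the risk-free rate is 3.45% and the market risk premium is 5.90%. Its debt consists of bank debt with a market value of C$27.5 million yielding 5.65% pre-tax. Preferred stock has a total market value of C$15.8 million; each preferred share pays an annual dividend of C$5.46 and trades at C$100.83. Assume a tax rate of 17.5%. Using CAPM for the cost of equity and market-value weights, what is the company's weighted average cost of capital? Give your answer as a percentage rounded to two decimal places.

Cost of equity via CAPM: Re = 3.45% + 0.95 × 5.9% = 9.0550%.
Cost of preferred: Rp = 5.46 / 100.83 = 5.4151%.
Market value of equity E = 33.74 × 2.37m = 79.9638m.
Total capital V = 79.9638 + 15.8 + 27.5 = 123.2638.
Equity: weight = 79.9638/123.2638 = 0.6487; cost = 9.055%.
Preferred: weight = 15.8/123.2638 = 0.1282; cost = 5.4151%.
Bank debt: weight = 27.5/123.2638 = 0.2231; after-tax cost = 5.65% × (1 − 17.5%) = 4.6612%.
WACC = 0.6487 × 9.0550% + 0.1282 × 5.4151% + 0.2231 × 4.6612% = 7.6082%.

7.61%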